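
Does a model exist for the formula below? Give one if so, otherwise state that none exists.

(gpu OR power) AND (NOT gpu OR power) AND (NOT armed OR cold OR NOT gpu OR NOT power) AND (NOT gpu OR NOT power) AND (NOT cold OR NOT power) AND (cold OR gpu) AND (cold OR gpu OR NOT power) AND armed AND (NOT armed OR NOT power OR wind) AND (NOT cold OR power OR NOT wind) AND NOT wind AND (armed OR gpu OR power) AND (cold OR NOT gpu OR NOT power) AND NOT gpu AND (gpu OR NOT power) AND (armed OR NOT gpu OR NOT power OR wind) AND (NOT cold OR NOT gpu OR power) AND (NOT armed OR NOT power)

Unsatisfiable

Case gpu = True:
  Clause (NOT gpu) is falsified — contradiction.
Case gpu = False:
  (gpu OR power) forces power = True.
  Clause (gpu OR NOT power) is falsified — contradiction.
Both cases fail, so the formula is unsatisfiable.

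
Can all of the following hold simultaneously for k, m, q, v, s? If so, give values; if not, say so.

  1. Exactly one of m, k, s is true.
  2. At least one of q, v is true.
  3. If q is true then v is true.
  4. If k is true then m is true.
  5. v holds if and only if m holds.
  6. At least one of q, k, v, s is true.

k=F, m=T, q=T, v=T, s=F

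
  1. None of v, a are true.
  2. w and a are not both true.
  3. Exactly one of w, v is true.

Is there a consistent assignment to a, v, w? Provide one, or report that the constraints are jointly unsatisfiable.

a=F, v=F, w=T

  (1) {v, a}: 0 true — none ✓
  (2) w=T, a=F — not both ✓
  (3) {w, v}: 1 true — exactly one ✓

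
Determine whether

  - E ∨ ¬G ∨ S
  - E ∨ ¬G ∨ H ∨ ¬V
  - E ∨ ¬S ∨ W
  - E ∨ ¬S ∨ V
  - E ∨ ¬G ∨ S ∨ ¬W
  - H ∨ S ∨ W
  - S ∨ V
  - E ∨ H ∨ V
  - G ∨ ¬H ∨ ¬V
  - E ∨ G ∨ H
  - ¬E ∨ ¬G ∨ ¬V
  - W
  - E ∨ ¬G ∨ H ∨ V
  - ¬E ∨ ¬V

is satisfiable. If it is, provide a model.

S = True, E = True, H = True, G = True, V = False, W = True

Unit clause (W) forces W = True.
Try S = False:
  (S ∨ V) forces V = True.
  (¬E ∨ ¬V) forces E = False.
  (E ∨ ¬G ∨ S) forces G = False.
  (G ∨ ¬H ∨ ¬V) forces H = False.
  clause (E ∨ G ∨ H) is falsified — backtrack.
So S = True.
Set E = True.
  then (¬E ∨ ¬V) forces V = False.
Set H = True.
Set G = True.
All clauses satisfied.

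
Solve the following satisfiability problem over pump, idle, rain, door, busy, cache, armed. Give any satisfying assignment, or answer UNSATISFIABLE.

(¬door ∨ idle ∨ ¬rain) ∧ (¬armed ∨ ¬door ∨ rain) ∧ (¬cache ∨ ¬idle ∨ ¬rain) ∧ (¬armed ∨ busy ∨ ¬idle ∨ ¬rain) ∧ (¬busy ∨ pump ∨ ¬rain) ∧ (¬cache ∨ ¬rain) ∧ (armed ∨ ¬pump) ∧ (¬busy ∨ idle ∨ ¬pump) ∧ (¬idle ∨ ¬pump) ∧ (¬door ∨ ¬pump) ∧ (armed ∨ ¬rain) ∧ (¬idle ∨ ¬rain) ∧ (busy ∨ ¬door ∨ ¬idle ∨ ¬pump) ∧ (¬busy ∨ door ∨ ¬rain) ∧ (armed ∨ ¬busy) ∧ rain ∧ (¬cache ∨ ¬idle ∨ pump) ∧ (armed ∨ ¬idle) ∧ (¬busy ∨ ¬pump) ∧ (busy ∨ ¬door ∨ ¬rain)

pump=F, idle=F, rain=T, door=F, busy=F, cache=F, armed=T

Unit clause (rain) forces rain = True.
In (¬cache ∨ ¬rain) only ¬cache is left, so cache = False.
In (armed ∨ ¬rain) only armed is left, so armed = True.
In (¬idle ∨ ¬rain) only ¬idle is left, so idle = False.
In (¬door ∨ idle ∨ ¬rain) only ¬door is left, so door = False.
In (¬busy ∨ door ∨ ¬rain) only ¬busy is left, so busy = False.
Set pump = False.
All clauses satisfied.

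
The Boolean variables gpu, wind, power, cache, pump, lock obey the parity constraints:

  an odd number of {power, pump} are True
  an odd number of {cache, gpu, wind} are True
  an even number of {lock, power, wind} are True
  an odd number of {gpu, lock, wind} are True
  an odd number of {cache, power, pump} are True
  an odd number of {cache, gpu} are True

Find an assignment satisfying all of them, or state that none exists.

gpu=T, wind=F, power=F, cache=F, pump=T, lock=F

{power, pump}: 1 true → odd ✓
{cache, gpu, wind}: 1 true → odd ✓
{lock, power, wind}: 0 true → even ✓
{gpu, lock, wind}: 1 true → odd ✓
{cache, power, pump}: 1 true → odd ✓
{cache, gpu}: 1 true → odd ✓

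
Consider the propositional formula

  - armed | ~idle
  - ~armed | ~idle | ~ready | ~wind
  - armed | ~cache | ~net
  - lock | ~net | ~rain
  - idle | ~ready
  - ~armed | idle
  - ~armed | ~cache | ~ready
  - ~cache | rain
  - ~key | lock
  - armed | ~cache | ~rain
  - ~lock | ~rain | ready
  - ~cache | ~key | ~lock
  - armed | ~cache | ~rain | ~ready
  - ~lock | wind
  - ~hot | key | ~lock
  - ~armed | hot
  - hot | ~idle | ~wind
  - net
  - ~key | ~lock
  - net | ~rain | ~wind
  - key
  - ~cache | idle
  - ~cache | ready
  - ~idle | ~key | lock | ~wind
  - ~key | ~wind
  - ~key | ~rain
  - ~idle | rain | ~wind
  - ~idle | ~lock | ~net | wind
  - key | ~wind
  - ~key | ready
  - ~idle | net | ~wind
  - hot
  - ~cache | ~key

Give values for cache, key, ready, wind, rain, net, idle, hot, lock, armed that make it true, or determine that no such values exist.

Case key = True:
  (~key | lock) forces lock = True.
  Clause (~key | ~lock) is falsified — contradiction.
Case key = False:
  Clause (key) is falsified — contradiction.
Both cases fail, so the formula is unsatisfiable.

The formula is unsatisfiable.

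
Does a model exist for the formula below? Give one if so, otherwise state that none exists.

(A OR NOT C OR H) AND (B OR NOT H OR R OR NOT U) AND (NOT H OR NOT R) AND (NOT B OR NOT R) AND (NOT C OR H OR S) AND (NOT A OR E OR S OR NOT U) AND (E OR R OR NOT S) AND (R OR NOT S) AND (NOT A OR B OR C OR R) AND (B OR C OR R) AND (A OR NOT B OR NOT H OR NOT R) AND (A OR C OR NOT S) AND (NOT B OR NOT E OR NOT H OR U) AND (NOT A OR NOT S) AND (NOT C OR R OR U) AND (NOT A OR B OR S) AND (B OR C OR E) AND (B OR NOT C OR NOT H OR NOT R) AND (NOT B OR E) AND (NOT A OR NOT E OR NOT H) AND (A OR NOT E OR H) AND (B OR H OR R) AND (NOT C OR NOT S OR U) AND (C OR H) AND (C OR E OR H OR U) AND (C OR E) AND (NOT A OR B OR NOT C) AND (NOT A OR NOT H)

Set C = True.
Try A = True:
  (NOT A OR NOT S) forces S = False.
  (NOT C OR H OR S) forces H = True.
  clause (NOT A OR NOT H) is falsified — backtrack.
So A = False.
  then (A OR NOT C OR H) forces H = True.
  then (NOT H OR NOT R) forces R = False.
  then (R OR NOT S) forces S = False.
  then (NOT C OR R OR U) forces U = True.
  then (B OR NOT H OR R OR NOT U) forces B = True.
  then (NOT B OR E) forces E = True.
All clauses satisfied.

C: True; A: False; R: False; S: False; H: True; U: True; E: True; B: True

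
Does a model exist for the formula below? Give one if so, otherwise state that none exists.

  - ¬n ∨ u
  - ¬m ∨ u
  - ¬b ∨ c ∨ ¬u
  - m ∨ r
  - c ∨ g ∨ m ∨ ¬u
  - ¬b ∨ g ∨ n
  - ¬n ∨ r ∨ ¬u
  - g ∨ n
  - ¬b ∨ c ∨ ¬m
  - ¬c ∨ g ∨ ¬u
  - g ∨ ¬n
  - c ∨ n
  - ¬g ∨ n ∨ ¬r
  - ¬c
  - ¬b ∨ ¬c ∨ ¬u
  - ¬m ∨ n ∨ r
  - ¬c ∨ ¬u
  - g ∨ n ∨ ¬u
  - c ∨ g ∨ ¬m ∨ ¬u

Unit clause (¬c) forces c = False.
In (c ∨ n) only n is left, so n = True.
In (¬n ∨ u) only u is left, so u = True.
In (¬b ∨ c ∨ ¬u) only ¬b is left, so b = False.
In (¬n ∨ r ∨ ¬u) only r is left, so r = True.
In (g ∨ ¬n) only g is left, so g = True.
Set m = False.
All clauses satisfied.

b = False, r = True, g = True, u = True, c = False, m = False, n = True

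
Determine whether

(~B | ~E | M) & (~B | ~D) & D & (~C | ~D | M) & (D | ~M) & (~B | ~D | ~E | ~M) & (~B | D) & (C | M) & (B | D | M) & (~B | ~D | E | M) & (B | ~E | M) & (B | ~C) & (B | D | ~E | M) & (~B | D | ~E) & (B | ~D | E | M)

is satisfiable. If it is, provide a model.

D: True, C: False, B: False, E: False, M: True

Unit clause (D) forces D = True.
In (~B | ~D) only ~B is left, so B = False.
In (B | ~C) only ~C is left, so C = False.
In (C | M) only M is left, so M = True.
Set E = False.
All clauses satisfied.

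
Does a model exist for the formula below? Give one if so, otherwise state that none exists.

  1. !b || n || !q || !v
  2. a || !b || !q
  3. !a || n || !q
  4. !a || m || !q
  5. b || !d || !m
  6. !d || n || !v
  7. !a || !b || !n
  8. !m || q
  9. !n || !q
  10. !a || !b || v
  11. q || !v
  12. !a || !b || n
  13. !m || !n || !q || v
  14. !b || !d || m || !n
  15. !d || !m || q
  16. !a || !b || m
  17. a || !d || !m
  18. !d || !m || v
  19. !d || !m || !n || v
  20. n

n = True, m = False, q = False, b = True, v = False, a = False, d = False

Unit clause (n) forces n = True.
In (!n || !q) only !q is left, so q = False.
In (q || !v) only !v is left, so v = False.
In (!m || q) only !m is left, so m = False.
Set b = True.
  then (!a || !b || !n) forces a = False.
  then (!b || !d || m || !n) forces d = False.
All clauses satisfied.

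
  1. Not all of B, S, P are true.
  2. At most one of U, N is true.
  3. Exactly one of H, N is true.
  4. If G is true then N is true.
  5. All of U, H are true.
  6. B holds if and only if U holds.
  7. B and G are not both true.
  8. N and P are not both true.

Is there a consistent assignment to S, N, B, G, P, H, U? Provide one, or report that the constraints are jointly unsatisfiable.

S=T, N=F, B=T, G=F, P=F, H=T, U=T

  (1) {B, S, P}: 2/3 true — not all ✓
  (2) {U, N}: 1 true — at most one ✓
  (3) {H, N}: 1 true — exactly one ✓
  (4) G=F ⇒ N: vacuous ✓
  (5) {U, H}: all 2 true ✓
  (6) B=T, U=T — same ✓
  (7) B=T, G=F — not both ✓
  (8) N=F, P=F — not both ✓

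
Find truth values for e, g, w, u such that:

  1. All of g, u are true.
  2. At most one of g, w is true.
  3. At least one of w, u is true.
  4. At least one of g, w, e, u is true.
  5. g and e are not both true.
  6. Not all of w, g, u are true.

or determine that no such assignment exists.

e=F; g=T; w=F; u=T

  (1) {g, u}: all 2 true ✓
  (2) {g, w}: 1 true — at most one ✓
  (3) {w, u}: 1 true — at least one ✓
  (4) {g, w, e, u}: 2 true — at least one ✓
  (5) g=T, e=F — not both ✓
  (6) {w, g, u}: 2/3 true — not all ✓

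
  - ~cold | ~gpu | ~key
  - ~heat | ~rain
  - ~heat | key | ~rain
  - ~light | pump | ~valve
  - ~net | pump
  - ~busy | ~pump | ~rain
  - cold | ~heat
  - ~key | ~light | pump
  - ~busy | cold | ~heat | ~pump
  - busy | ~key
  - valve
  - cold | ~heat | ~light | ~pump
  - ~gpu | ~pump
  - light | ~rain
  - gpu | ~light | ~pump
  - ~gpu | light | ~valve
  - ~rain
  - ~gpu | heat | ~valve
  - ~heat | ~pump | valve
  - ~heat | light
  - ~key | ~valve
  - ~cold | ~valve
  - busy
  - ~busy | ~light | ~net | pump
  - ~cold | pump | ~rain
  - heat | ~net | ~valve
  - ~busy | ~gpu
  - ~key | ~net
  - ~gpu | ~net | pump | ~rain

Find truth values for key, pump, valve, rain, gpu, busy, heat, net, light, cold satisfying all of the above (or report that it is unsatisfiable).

Unit clause (valve) forces valve = True.
Unit clause (~rain) forces rain = False.
In (~key | ~valve) only ~key is left, so key = False.
In (~cold | ~valve) only ~cold is left, so cold = False.
Unit clause (busy) forces busy = True.
In (~busy | ~gpu) only ~gpu is left, so gpu = False.
In (cold | ~heat) only ~heat is left, so heat = False.
In (heat | ~net | ~valve) only ~net is left, so net = False.
Set pump = False.
  then (~light | pump | ~valve) forces light = False.
All clauses satisfied.

key = False, pump = False, valve = True, rain = False, gpu = False, busy = True, heat = False, net = False, light = False, cold = False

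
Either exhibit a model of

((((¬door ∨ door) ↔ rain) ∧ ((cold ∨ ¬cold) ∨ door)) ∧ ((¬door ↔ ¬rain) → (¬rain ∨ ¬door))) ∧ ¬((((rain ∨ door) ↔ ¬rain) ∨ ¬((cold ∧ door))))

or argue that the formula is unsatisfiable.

Case door = True: the formula simplifies to (rain ∧ (rain → ¬rain)) ∧ ¬((¬rain ∨ ¬cold)).
  rain = True: the conjunct rain → ¬rain becomes True → ¬True = False.
  rain = False: the conjunct rain is False.
Case door = False: the conjunct ¬((((rain ∨ door) ↔ ¬rain) ∨ ¬((cold ∧ door)))) becomes ¬(((rain ↔ ¬rain) ∨ True)) = False.
Both cases fail — unsatisfiable.

UNSATISFIABLE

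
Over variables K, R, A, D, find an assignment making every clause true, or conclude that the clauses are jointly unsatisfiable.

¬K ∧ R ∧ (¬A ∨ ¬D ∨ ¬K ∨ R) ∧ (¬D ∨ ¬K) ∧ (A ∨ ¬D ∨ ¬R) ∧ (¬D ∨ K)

Unit clause (¬K) forces K = False.
Unit clause (R) forces R = True.
In (¬D ∨ K) only ¬D is left, so D = False.
Set A = False.
Check each clause:
  (¬K): ¬K holds.
  (R): R holds.
  (¬A ∨ ¬D ∨ ¬K ∨ R): ¬A holds.
  (¬D ∨ ¬K): ¬D holds.
  (A ∨ ¬D ∨ ¬R): ¬D holds.
  (¬D ∨ K): ¬D holds.
All clauses satisfied.

K=F; R=T; A=F; D=F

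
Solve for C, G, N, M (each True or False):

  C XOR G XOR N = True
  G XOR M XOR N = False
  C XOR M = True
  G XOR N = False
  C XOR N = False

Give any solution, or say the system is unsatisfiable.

C = True, G = True, N = True, M = False

C XOR G XOR N = T XOR T XOR T = True ✓
G XOR M XOR N = T XOR F XOR T = False ✓
C XOR M = T XOR F = True ✓
G XOR N = T XOR T = False ✓
C XOR N = T XOR T = False ✓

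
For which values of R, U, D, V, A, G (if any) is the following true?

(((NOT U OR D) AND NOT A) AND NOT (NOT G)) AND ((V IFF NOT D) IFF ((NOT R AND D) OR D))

R = True, U = True, D = True, V = False, A = False, G = True

  ((NOT U OR D) AND NOT A) AND NOT (NOT G) = True
    (NOT U OR D) AND NOT A = True
      NOT U OR D = True
        NOT U = False
      NOT A = True
    NOT (NOT G) = True
      NOT G = False
  (V IFF NOT D) IFF ((NOT R AND D) OR D) = True
    V IFF NOT D = True
      NOT D = False
    (NOT R AND D) OR D = True
      NOT R AND D = False
        NOT R = False
Both conjuncts True, so the formula holds.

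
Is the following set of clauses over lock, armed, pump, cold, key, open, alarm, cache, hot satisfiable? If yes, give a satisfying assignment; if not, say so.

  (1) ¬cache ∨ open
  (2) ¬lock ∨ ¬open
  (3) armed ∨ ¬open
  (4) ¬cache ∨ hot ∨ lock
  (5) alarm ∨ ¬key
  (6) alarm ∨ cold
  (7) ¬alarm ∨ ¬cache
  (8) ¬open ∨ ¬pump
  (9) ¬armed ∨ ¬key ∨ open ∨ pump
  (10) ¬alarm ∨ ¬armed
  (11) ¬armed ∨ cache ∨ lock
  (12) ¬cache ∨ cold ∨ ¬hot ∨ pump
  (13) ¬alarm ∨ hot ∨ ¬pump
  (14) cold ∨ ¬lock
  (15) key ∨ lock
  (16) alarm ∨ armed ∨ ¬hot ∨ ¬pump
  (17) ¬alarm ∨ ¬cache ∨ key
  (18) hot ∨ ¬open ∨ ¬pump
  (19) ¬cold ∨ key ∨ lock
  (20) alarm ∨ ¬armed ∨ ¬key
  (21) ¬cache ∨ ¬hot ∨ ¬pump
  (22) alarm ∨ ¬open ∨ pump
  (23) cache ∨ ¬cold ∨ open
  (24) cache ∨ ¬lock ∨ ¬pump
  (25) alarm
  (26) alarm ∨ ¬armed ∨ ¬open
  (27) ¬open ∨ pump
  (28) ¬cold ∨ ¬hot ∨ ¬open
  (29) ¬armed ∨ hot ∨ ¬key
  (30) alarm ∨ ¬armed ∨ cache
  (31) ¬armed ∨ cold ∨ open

lock = False, armed = False, pump = False, cold = False, key = True, open = False, alarm = True, cache = False, hot = False

Unit clause (alarm) forces alarm = True.
In (¬alarm ∨ ¬cache) only ¬cache is left, so cache = False.
In (¬alarm ∨ ¬armed) only ¬armed is left, so armed = False.
In (armed ∨ ¬open) only ¬open is left, so open = False.
In (cache ∨ ¬cold ∨ open) only ¬cold is left, so cold = False.
In (cold ∨ ¬lock) only ¬lock is left, so lock = False.
In (key ∨ lock) only key is left, so key = True.
Set pump = False.
Set hot = False.
All clauses satisfied.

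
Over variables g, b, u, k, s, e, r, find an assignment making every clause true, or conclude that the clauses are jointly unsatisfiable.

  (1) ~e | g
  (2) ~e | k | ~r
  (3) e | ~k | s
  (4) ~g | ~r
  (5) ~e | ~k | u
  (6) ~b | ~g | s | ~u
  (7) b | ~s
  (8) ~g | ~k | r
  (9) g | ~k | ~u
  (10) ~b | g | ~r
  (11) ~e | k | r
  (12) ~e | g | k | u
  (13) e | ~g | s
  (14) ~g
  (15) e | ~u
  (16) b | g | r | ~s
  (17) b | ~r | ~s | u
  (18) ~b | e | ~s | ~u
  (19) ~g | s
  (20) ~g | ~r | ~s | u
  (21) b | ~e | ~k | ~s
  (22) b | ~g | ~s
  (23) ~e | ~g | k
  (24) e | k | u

g = False, b = True, u = False, k = True, s = True, e = False, r = False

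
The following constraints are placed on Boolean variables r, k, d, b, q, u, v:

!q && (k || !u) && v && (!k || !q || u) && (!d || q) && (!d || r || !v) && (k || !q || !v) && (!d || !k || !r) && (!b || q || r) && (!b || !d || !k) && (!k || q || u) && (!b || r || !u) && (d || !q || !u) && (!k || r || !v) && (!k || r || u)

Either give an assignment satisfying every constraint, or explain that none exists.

Unit clause (!q) forces q = False.
Unit clause (v) forces v = True.
In (!d || q) only !d is left, so d = False.
Set r = True.
Set k = True.
  then (!k || q || u) forces u = True.
Set b = True.
All clauses satisfied.

r=T, k=T, d=F, b=T, q=F, u=T, v=T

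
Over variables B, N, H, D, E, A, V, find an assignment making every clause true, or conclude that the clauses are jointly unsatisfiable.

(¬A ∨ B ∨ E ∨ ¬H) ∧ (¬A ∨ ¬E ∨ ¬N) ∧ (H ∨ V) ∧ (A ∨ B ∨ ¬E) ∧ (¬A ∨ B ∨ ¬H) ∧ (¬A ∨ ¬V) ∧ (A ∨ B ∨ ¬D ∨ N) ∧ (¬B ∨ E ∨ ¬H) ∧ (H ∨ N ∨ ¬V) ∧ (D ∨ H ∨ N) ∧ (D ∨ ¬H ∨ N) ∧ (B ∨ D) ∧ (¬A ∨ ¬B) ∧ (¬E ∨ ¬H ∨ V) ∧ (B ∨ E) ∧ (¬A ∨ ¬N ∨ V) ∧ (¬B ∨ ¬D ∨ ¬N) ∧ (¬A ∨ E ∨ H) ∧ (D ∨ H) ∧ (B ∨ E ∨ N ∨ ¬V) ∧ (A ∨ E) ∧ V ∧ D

B = True; N = False; H = True; D = True; E = True; A = False; V = True

Unit clause (V) forces V = True.
Unit clause (D) forces D = True.
In (¬A ∨ ¬V) only ¬A is left, so A = False.
In (A ∨ E) only E is left, so E = True.
In (A ∨ B ∨ ¬E) only B is left, so B = True.
In (¬B ∨ ¬D ∨ ¬N) only ¬N is left, so N = False.
In (H ∨ N ∨ ¬V) only H is left, so H = True.
All clauses satisfied.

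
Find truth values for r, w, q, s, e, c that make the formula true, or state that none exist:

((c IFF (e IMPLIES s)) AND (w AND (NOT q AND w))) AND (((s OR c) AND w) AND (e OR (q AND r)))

r = False; w = True; q = False; s = True; e = True; c = True

  (c IFF (e IMPLIES s)) AND (w AND (NOT q AND w)) = True
    c IFF (e IMPLIES s) = True
      e IMPLIES s = True
    w AND (NOT q AND w) = True
      NOT q AND w = True
        NOT q = True
  ((s OR c) AND w) AND (e OR (q AND r)) = True
    (s OR c) AND w = True
      s OR c = True
    e OR (q AND r) = True
      q AND r = False
Both conjuncts True, so the formula holds.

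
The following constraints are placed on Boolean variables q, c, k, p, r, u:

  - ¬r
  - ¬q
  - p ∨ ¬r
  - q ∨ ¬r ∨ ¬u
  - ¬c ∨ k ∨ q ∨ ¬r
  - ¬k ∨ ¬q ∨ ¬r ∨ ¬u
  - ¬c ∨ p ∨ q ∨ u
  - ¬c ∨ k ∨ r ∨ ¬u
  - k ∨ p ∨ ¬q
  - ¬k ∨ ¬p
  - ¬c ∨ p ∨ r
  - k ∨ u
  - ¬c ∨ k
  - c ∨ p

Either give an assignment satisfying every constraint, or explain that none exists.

q = False, c = False, k = False, p = True, r = False, u = True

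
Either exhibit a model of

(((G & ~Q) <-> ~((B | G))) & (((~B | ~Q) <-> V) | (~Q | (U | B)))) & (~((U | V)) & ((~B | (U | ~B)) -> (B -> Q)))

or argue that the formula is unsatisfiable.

V: False; B: True; U: False; G: False; Q: False

  ((G & ~Q) <-> ~((B | G))) & (((~B | ~Q) <-> V) | (~Q | (U | B))) = True
    (G & ~Q) <-> ~((B | G)) = True
      G & ~Q = False
        ~Q = True
      ~((B | G)) = False
        B | G = True
    ((~B | ~Q) <-> V) | (~Q | (U | B)) = True
      (~B | ~Q) <-> V = False
        ~B | ~Q = True
          ~B = False
          ~Q = True
      ~Q | (U | B) = True
        ~Q = True
        U | B = True
  ~((U | V)) & ((~B | (U | ~B)) -> (B -> Q)) = True
    ~((U | V)) = True
      U | V = False
    (~B | (U | ~B)) -> (B -> Q) = True
      ~B | (U | ~B) = False
        ~B = False
        U | ~B = False
          ~B = False
      B -> Q = False
Both conjuncts True, so the formula holds.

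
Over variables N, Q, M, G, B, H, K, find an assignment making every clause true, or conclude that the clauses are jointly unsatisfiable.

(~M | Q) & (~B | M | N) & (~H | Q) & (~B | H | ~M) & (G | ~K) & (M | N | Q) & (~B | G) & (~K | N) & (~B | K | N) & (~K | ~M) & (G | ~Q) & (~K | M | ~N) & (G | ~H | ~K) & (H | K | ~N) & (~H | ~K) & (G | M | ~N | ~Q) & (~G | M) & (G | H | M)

N: True, Q: True, M: True, G: True, B: False, H: True, K: False

Set N = True.
Set Q = True.
  then (G | ~Q) forces G = True.
  then (~G | M) forces M = True.
  then (~K | ~M) forces K = False.
  then (H | K | ~N) forces H = True.
Set B = False.
All clauses satisfied.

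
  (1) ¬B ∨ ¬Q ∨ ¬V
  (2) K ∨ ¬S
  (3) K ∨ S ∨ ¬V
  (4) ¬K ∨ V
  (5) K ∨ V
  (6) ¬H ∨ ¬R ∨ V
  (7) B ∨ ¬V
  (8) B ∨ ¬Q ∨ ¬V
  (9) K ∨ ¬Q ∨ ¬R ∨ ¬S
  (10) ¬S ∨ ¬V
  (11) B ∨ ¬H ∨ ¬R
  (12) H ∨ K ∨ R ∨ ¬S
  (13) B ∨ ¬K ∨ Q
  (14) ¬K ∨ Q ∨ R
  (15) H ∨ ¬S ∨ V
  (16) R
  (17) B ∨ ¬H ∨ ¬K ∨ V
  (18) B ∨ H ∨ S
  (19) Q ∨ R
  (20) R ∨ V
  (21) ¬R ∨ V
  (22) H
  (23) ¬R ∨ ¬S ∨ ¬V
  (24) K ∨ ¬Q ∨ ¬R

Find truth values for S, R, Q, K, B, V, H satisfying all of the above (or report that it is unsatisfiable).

S = False, R = True, Q = False, K = True, B = True, V = True, H = True

Unit clause (R) forces R = True.
In (¬R ∨ V) only V is left, so V = True.
Unit clause (H) forces H = True.
In (¬R ∨ ¬S ∨ ¬V) only ¬S is left, so S = False.
In (K ∨ S ∨ ¬V) only K is left, so K = True.
In (B ∨ ¬V) only B is left, so B = True.
In (¬B ∨ ¬Q ∨ ¬V) only ¬Q is left, so Q = False.
All clauses satisfied.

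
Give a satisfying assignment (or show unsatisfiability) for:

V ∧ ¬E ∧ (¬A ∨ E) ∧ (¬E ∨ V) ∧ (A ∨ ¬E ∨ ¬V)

V: True; A: False; E: False

Unit clause (V) forces V = True.
Unit clause (¬E) forces E = False.
In (¬A ∨ E) only ¬A is left, so A = False.
All clauses satisfied.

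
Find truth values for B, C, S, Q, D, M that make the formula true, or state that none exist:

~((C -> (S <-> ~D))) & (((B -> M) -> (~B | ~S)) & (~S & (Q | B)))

B = True, C = True, S = False, Q = False, D = False, M = True

  ~((C -> (S <-> ~D))) = True
    C -> (S <-> ~D) = False
      S <-> ~D = False
        ~D = True
  ((B -> M) -> (~B | ~S)) & (~S & (Q | B)) = True
    (B -> M) -> (~B | ~S) = True
      B -> M = True
      ~B | ~S = True
        ~B = False
        ~S = True
    ~S & (Q | B) = True
      ~S = True
      Q | B = True
Both conjuncts True, so the formula holds.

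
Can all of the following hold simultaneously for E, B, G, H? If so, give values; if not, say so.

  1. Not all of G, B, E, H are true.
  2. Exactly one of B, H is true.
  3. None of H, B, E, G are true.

The formula is unsatisfiable.

Case B = True:
  Constraint (3) is violated (B=T) — contradiction.
Case B = False:
  (2) with B=F forces H = True.
  Constraint (3) is violated (H=T) — contradiction.
Both cases fail — unsatisfiable.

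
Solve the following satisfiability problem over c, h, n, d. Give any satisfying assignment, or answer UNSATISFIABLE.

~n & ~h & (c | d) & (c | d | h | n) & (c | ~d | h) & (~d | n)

Unit clause (~n) forces n = False.
Unit clause (~h) forces h = False.
In (~d | n) only ~d is left, so d = False.
In (c | d) only c is left, so c = True.
Check each clause:
  (~n): ~n holds.
  (~h): ~h holds.
  (c | d): c holds.
  (c | d | h | n): c holds.
  (c | ~d | h): c holds.
  (~d | n): ~d holds.
All clauses satisfied.

c = True; h = False; n = False; d = False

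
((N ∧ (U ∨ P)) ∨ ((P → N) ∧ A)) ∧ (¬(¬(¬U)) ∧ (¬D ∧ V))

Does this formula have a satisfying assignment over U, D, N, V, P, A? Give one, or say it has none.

U = False; D = False; N = True; V = True; P = True; A = False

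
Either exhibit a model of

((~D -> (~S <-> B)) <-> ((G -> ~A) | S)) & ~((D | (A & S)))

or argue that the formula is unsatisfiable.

B=T, S=F, D=F, A=F, G=F

  (~D -> (~S <-> B)) <-> ((G -> ~A) | S) = True
    ~D -> (~S <-> B) = True
      ~D = True
      ~S <-> B = True
        ~S = True
    (G -> ~A) | S = True
      G -> ~A = True
        ~A = True
  ~((D | (A & S))) = True
    D | (A & S) = False
      A & S = False
Both conjuncts True, so the formula holds.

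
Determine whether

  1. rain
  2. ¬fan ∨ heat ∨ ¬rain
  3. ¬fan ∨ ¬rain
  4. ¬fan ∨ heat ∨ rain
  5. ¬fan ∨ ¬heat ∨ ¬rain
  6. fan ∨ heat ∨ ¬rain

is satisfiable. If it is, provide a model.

fan=F, rain=T, heat=T

Unit clause (rain) forces rain = True.
In (¬fan ∨ ¬rain) only ¬fan is left, so fan = False.
In (fan ∨ heat ∨ ¬rain) only heat is left, so heat = True.
Check each clause:
  (rain): rain holds.
  (¬fan ∨ heat ∨ ¬rain): ¬fan holds.
  (¬fan ∨ ¬rain): ¬fan holds.
  (¬fan ∨ heat ∨ rain): ¬fan holds.
  (¬fan ∨ ¬heat ∨ ¬rain): ¬fan holds.
  (fan ∨ heat ∨ ¬rain): heat holds.
All clauses satisfied.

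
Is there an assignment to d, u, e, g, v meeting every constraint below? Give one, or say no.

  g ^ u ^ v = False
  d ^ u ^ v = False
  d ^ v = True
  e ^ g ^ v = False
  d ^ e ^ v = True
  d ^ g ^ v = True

UNSATISFIABLE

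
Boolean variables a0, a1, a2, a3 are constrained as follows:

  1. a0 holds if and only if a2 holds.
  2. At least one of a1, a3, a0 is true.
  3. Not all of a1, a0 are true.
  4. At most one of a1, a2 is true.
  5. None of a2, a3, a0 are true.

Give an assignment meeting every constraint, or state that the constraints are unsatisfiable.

a0=F; a1=T; a2=F; a3=F

  (1) a0=F, a2=F — same ✓
  (2) {a1, a3, a0}: 1 true — at least one ✓
  (3) {a1, a0}: 1/2 true — not all ✓
  (4) {a1, a2}: 1 true — at most one ✓
  (5) {a2, a3, a0}: 0 true — none ✓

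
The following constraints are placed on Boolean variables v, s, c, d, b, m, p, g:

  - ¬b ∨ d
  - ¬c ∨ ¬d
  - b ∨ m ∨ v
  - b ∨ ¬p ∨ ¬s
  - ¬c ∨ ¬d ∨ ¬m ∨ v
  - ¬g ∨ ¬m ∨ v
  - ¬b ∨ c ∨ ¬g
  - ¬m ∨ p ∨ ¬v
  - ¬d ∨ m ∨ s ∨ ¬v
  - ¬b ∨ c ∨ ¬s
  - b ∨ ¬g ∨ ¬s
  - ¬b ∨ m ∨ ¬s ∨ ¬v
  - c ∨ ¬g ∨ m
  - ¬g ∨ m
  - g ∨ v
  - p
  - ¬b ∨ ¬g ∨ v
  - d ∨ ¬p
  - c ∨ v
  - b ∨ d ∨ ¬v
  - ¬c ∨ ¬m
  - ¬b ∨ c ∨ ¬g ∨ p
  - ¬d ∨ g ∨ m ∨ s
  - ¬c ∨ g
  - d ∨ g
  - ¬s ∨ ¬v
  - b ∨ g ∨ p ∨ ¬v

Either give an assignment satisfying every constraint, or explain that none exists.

Unit clause (p) forces p = True.
In (d ∨ ¬p) only d is left, so d = True.
In (¬c ∨ ¬d) only ¬c is left, so c = False.
In (c ∨ v) only v is left, so v = True.
In (¬s ∨ ¬v) only ¬s is left, so s = False.
In (¬d ∨ m ∨ s ∨ ¬v) only m is left, so m = True.
Set b = True.
  then (¬b ∨ c ∨ ¬g) forces g = False.
All clauses satisfied.

v=T, s=F, c=F, d=T, b=T, m=T, p=T, g=F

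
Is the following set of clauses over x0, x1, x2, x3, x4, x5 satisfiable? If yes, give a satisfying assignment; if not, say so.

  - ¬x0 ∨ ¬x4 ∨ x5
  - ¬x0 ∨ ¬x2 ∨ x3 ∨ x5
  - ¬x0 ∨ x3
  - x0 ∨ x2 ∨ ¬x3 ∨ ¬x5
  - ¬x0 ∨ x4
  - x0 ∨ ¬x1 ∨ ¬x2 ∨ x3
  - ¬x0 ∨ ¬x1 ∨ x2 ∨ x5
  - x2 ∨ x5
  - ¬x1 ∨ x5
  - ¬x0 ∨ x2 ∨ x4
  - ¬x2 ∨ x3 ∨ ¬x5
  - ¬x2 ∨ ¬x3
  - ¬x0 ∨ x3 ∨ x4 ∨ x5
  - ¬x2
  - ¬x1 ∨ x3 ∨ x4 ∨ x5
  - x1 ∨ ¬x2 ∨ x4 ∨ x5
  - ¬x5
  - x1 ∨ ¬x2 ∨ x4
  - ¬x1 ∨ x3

The formula is unsatisfiable.

Case x2 = True:
  Clause (¬x2) is falsified — contradiction.
Case x2 = False:
  (x2 ∨ x5) forces x5 = True.
  Clause (¬x5) is falsified — contradiction.
Both cases fail, so the formula is unsatisfiable.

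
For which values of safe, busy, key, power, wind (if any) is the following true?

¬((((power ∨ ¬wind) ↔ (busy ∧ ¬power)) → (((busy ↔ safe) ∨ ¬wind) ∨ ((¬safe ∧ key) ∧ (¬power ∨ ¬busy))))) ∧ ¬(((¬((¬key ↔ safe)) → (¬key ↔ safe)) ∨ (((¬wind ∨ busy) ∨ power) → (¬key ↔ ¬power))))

The formula is unsatisfiable.

Case power = True: the conjunct ¬((((power ∨ ¬wind) ↔ (busy ∧ ¬power)) → (((busy ↔ safe) ∨ ¬wind) ∨ ((¬safe ∧ key) ∧ (¬power ∨ ¬busy))))) becomes ¬((False → (((busy ↔ safe) ∨ ¬wind) ∨ ((¬safe ∧ key) ∧ ¬busy)))) = False.
Case power = False: the formula simplifies to ¬(((¬wind ↔ busy) → (((busy ↔ safe) ∨ ¬wind) ∨ (¬safe ∧ key)))) ∧ ¬(((¬((¬key ↔ safe)) → (¬key ↔ safe)) ∨ ((¬wind ∨ busy) → ¬key))).
  key = True: simplifies to ¬(((¬wind ↔ busy) → (((busy ↔ safe) ∨ ¬wind) ∨ ¬safe))) ∧ ¬(((¬(¬safe) → ¬safe) ∨ ¬((¬wind ∨ busy)))).
    safe = True: simplifies to ¬(((¬wind ↔ busy) → (busy ∨ ¬wind))) ∧ ¬(¬((¬wind ∨ busy))).
      wind = True: simplifies to ¬((¬busy → busy)) ∧ ¬(¬busy).
        busy = True: the conjunct ¬((¬busy → busy)) becomes ¬((False → True)) = False.
        busy = False: the conjunct ¬(¬busy) becomes ¬(¬False) = False.
      wind = False: the conjunct ¬(((¬wind ↔ busy) → (busy ∨ ¬wind))) becomes ¬((busy → True)) = False.
    safe = False: the conjunct ¬(((¬wind ↔ busy) → (((busy ↔ safe) ∨ ¬wind) ∨ ¬safe))) becomes ¬(((¬wind ↔ busy) → True)) = False.
  key = False: the conjunct ¬(((¬((¬key ↔ safe)) → (¬key ↔ safe)) ∨ ((¬wind ∨ busy) → ¬key))) becomes ¬(((¬safe → safe) ∨ True)) = False.
Both cases fail — unsatisfiable.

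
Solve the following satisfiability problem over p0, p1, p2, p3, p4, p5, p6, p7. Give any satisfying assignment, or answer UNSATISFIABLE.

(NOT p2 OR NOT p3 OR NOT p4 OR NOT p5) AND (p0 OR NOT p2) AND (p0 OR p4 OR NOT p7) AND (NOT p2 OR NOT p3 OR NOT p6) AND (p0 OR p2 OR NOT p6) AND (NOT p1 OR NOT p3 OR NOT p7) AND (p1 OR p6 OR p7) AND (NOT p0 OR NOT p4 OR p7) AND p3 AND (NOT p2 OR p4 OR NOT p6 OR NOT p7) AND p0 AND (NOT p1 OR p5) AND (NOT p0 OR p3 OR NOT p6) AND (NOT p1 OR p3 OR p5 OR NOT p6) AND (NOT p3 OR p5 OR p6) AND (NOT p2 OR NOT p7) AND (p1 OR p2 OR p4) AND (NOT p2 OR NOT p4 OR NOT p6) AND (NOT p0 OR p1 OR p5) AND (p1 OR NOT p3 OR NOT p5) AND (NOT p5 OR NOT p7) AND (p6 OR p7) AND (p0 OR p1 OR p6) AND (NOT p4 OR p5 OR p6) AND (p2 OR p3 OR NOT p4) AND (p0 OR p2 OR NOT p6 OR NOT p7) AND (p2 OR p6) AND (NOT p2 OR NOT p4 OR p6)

p0: True; p1: True; p2: False; p3: True; p4: False; p5: True; p6: True; p7: False

Unit clause (p3) forces p3 = True.
Unit clause (p0) forces p0 = True.
Try p1 = False:
  (NOT p0 OR p1 OR p5) forces p5 = True.
  clause (p1 OR NOT p3 OR NOT p5) is falsified — backtrack.
So p1 = True.
  then (NOT p1 OR NOT p3 OR NOT p7) forces p7 = False.
  then (NOT p0 OR NOT p4 OR p7) forces p4 = False.
  then (NOT p1 OR p5) forces p5 = True.
  then (p6 OR p7) forces p6 = True.
  then (NOT p2 OR NOT p3 OR NOT p6) forces p2 = False.
All clauses satisfied.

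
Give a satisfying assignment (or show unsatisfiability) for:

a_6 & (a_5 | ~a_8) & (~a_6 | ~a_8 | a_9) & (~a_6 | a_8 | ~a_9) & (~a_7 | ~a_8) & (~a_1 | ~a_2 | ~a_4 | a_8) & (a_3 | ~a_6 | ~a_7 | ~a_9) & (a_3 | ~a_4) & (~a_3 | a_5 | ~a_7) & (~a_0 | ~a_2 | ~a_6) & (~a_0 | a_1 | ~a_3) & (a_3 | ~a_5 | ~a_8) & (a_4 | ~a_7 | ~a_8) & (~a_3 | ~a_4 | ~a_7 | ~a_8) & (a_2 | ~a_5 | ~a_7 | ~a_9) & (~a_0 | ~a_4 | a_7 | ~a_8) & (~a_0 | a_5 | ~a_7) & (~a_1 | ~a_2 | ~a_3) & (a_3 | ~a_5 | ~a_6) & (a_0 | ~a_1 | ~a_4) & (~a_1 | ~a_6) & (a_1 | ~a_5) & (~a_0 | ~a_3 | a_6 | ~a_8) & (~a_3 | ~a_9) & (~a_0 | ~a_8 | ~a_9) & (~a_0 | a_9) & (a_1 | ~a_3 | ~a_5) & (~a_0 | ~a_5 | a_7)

a_0: False, a_1: False, a_2: True, a_3: False, a_4: False, a_5: False, a_6: True, a_7: False, a_8: False, a_9: False

Unit clause (a_6) forces a_6 = True.
In (~a_1 | ~a_6) only ~a_1 is left, so a_1 = False.
In (a_1 | ~a_5) only ~a_5 is left, so a_5 = False.
In (a_5 | ~a_8) only ~a_8 is left, so a_8 = False.
In (~a_6 | a_8 | ~a_9) only ~a_9 is left, so a_9 = False.
In (~a_0 | a_9) only ~a_0 is left, so a_0 = False.
Set a_2 = True.
Set a_3 = False.
  then (a_3 | ~a_4) forces a_4 = False.
Set a_7 = False.
All clauses satisfied.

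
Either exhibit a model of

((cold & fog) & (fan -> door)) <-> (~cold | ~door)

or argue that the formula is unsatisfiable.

fog = False; door = True; cold = True; fan = True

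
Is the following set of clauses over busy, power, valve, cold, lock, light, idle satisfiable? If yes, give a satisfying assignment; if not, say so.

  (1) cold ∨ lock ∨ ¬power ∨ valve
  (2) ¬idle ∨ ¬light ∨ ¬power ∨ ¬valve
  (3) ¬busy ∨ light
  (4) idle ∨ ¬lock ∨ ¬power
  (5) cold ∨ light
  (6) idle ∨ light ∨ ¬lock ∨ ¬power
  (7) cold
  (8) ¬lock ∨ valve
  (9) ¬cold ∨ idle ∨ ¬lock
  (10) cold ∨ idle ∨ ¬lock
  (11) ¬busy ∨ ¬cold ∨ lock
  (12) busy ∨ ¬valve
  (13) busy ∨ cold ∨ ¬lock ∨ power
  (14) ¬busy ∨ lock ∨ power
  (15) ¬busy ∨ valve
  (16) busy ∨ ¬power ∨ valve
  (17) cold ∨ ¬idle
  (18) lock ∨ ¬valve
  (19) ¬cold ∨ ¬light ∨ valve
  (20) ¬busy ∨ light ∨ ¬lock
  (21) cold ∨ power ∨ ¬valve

busy: False; power: False; valve: False; cold: True; lock: False; light: False; idle: False

Unit clause (cold) forces cold = True.
Set busy = False.
  then (busy ∨ ¬valve) forces valve = False.
  then (busy ∨ ¬power ∨ valve) forces power = False.
  then (¬cold ∨ ¬light ∨ valve) forces light = False.
  then (¬lock ∨ valve) forces lock = False.
Set idle = False.
All clauses satisfied.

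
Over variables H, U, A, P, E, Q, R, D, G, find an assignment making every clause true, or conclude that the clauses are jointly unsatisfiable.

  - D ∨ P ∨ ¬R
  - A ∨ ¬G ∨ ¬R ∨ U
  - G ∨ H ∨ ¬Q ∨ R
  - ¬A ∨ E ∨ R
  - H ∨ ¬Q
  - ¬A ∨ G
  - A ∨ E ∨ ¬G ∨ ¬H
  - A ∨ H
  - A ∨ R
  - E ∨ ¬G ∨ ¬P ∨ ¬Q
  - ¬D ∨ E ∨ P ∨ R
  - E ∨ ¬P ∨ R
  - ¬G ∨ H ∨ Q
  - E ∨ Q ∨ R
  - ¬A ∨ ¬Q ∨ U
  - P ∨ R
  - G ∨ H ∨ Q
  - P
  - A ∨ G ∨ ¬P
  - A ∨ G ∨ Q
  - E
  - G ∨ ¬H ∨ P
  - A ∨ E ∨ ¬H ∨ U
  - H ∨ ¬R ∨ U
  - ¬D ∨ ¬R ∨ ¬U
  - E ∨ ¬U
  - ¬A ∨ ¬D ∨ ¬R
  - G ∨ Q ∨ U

H = True, U = False, A = True, P = True, E = True, Q = False, R = False, D = False, G = True

Unit clause (P) forces P = True.
Unit clause (E) forces E = True.
Try H = False:
  (H ∨ ¬Q) forces Q = False.
  (A ∨ H) forces A = True.
  (¬A ∨ G) forces G = True.
  clause (¬G ∨ H ∨ Q) is falsified — backtrack.
So H = True.
Set U = False.
Set A = True.
  then (¬A ∨ G) forces G = True.
  then (¬A ∨ ¬Q ∨ U) forces Q = False.
Set R = False.
Set D = False.
All clauses satisfied.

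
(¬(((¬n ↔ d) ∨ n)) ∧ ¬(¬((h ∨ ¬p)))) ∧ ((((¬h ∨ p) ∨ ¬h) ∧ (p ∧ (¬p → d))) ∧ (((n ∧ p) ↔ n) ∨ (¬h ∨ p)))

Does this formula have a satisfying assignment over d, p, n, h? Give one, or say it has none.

d = False, p = True, n = False, h = True

  ¬(((¬n ↔ d) ∨ n)) ∧ ¬(¬((h ∨ ¬p))) = True
    ¬(((¬n ↔ d) ∨ n)) = True
      (¬n ↔ d) ∨ n = False
        ¬n ↔ d = False
          ¬n = True
    ¬(¬((h ∨ ¬p))) = True
      ¬((h ∨ ¬p)) = False
        h ∨ ¬p = True
          ¬p = False
  (((¬h ∨ p) ∨ ¬h) ∧ (p ∧ (¬p → d))) ∧ (((n ∧ p) ↔ n) ∨ (¬h ∨ p)) = True
    ((¬h ∨ p) ∨ ¬h) ∧ (p ∧ (¬p → d)) = True
      (¬h ∨ p) ∨ ¬h = True
        ¬h ∨ p = True
          ¬h = False
        ¬h = False
      p ∧ (¬p → d) = True
        ¬p → d = True
          ¬p = False
    ((n ∧ p) ↔ n) ∨ (¬h ∨ p) = True
      (n ∧ p) ↔ n = True
        n ∧ p = False
      ¬h ∨ p = True
        ¬h = False
Both conjuncts True, so the formula holds.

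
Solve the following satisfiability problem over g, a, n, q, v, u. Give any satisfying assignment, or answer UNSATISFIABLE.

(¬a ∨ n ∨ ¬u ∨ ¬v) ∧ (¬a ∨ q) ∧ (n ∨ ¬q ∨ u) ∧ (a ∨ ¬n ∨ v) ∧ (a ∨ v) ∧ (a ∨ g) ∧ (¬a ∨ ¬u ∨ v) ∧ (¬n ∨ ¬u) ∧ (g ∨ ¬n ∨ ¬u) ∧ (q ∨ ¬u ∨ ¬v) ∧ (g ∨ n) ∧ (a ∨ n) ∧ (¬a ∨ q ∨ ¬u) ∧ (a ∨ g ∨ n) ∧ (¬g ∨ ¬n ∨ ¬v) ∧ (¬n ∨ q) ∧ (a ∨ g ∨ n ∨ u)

g=F, a=T, n=T, q=T, v=T, u=F

Set g = False.
  then (a ∨ g) forces a = True.
  then (g ∨ n) forces n = True.
  then (¬n ∨ q) forces q = True.
  then (¬n ∨ ¬u) forces u = False.
Set v = True.
All clauses satisfied.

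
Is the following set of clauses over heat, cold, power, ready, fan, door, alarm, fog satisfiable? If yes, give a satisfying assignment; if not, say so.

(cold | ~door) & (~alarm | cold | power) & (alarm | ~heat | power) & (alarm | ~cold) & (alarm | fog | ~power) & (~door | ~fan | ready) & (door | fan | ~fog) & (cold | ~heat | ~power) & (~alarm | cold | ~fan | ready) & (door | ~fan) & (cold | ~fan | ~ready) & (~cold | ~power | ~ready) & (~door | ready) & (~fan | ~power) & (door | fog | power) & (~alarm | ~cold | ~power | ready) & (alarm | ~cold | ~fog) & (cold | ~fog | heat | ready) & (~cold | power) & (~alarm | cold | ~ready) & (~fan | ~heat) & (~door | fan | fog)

Set heat = False.
Try cold = True:
  (alarm | ~cold) forces alarm = True.
  (~cold | power) forces power = True.
  (~cold | ~power | ~ready) forces ready = False.
  clause (~alarm | ~cold | ~power | ready) is falsified — backtrack.
So cold = False.
  then (cold | ~door) forces door = False.
  then (door | ~fan) forces fan = False.
  then (door | fan | ~fog) forces fog = False.
  then (door | fog | power) forces power = True.
  then (alarm | fog | ~power) forces alarm = True.
  then (~alarm | cold | ~ready) forces ready = False.
All clauses satisfied.

heat=F; cold=F; power=T; ready=F; fan=F; door=F; alarm=T; fog=F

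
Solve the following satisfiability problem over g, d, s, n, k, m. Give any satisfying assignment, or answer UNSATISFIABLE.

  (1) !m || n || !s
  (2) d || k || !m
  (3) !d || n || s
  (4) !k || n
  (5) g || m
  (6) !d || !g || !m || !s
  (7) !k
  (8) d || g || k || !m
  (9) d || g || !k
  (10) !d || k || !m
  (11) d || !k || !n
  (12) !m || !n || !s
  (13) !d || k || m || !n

Unit clause (!k) forces k = False.
Try g = False:
  (g || m) forces m = True.
  (d || k || !m) forces d = True.
  clause (!d || k || !m) is falsified — backtrack.
So g = True.
Set d = False.
  then (d || k || !m) forces m = False.
Set s = False.
Set n = True.
All clauses satisfied.

g=T, d=F, s=F, n=T, k=F, m=F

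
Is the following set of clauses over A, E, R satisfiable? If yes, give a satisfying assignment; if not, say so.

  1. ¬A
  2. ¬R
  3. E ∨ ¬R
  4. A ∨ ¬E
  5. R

Case R = True:
  Clause (¬R) is falsified — contradiction.
Case R = False:
  Clause (R) is falsified — contradiction.
Both cases fail, so the formula is unsatisfiable.

No satisfying assignment exists.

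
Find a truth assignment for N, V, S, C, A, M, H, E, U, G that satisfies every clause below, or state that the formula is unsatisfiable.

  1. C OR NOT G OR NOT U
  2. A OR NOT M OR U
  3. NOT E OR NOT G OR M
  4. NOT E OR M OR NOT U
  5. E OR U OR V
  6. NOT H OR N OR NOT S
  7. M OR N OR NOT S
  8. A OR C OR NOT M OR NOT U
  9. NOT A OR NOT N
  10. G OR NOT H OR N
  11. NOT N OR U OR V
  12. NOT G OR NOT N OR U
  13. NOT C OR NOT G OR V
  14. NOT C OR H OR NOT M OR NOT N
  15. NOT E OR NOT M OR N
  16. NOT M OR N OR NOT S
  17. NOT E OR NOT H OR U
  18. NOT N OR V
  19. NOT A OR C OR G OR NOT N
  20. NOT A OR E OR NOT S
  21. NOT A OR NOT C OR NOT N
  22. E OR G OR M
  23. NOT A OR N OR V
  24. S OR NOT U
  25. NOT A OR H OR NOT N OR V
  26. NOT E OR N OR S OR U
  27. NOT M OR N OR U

Set N = True.
  then (NOT A OR NOT N) forces A = False.
  then (NOT N OR V) forces V = True.
Set S = False.
  then (S OR NOT U) forces U = False.
  then (A OR NOT M OR U) forces M = False.
  then (NOT G OR NOT N OR U) forces G = False.
  then (E OR G OR M) forces E = True.
  then (NOT E OR NOT H OR U) forces H = False.
Set C = False.
All clauses satisfied.

N: True, V: True, S: False, C: False, A: False, M: False, H: False, E: True, U: False, G: False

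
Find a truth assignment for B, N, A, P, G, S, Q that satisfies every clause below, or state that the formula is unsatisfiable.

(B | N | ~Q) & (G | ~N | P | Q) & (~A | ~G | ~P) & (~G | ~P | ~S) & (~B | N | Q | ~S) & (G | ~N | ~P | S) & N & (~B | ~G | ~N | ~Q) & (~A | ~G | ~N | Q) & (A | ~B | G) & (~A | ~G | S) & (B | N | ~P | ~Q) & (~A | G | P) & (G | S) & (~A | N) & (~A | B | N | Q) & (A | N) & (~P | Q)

Unit clause (N) forces N = True.
Set B = True.
Set A = True.
Try P = False:
  (~A | G | P) forces G = True.
  (~B | ~G | ~N | ~Q) forces Q = False.
  clause (~A | ~G | ~N | Q) is falsified — backtrack.
So P = True.
  then (~A | ~G | ~P) forces G = False.
  then (G | ~N | ~P | S) forces S = True.
  then (~P | Q) forces Q = True.
All clauses satisfied.

B=T, N=T, A=T, P=T, G=F, S=T, Q=T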